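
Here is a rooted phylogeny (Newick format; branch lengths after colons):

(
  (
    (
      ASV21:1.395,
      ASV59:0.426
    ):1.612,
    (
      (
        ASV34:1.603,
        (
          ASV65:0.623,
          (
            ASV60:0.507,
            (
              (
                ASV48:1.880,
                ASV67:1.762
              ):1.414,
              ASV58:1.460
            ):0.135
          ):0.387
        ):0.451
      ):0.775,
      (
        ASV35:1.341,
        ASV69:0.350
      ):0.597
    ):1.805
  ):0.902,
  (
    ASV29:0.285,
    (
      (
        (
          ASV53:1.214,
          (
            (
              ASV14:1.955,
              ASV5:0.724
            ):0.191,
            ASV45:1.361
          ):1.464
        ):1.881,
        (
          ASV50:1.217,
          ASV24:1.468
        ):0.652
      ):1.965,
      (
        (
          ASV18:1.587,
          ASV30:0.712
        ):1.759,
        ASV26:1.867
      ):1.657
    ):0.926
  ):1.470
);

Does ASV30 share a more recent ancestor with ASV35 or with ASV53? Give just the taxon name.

The MRCA of ASV30 and ASV53 subtends (((ASV53,((ASV14,ASV5),ASV45)),(ASV50,ASV24)),((ASV18,ASV30),ASV26)) (9 taxa).
The MRCA of ASV30 and ASV35 is the root, subtending the entire tree (20 taxa).
The first is nested inside the second, so ASV30 shares a more recent common ancestor with ASV53.

ASV53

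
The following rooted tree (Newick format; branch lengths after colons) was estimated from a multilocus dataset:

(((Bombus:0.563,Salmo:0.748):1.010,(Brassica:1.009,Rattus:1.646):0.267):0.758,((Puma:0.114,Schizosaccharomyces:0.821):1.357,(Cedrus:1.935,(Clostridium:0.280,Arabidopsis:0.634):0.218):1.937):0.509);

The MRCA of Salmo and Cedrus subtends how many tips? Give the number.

The MRCA of Salmo and Cedrus is the root, so the clade is the entire tree.
That clade contains 9 terminal taxa: Arabidopsis, Bombus, Brassica, Cedrus, Clostridium, Puma, Rattus, Salmo, Schizosaccharomyces.

9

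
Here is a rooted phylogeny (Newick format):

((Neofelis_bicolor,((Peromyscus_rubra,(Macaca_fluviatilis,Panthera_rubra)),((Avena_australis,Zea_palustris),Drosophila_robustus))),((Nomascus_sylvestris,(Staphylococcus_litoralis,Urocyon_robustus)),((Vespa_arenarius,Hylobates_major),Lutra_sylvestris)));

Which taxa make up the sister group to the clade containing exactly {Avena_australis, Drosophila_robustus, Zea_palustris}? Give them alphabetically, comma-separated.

Macaca_fluviatilis, Panthera_rubra, Peromyscus_rubra

The clade containing exactly {Avena_australis, Drosophila_robustus, Zea_palustris} attaches to the tree at the node subtending ((Peromyscus_rubra,(Macaca_fluviatilis,Panthera_rubra)),((Avena_australis,Zea_palustris),Drosophila_robustus)).
The other lineage descending from that same node — the sister group — is (Peromyscus_rubra,(Macaca_fluviatilis,Panthera_rubra)); its 3 tips in alphabetical order are the answer.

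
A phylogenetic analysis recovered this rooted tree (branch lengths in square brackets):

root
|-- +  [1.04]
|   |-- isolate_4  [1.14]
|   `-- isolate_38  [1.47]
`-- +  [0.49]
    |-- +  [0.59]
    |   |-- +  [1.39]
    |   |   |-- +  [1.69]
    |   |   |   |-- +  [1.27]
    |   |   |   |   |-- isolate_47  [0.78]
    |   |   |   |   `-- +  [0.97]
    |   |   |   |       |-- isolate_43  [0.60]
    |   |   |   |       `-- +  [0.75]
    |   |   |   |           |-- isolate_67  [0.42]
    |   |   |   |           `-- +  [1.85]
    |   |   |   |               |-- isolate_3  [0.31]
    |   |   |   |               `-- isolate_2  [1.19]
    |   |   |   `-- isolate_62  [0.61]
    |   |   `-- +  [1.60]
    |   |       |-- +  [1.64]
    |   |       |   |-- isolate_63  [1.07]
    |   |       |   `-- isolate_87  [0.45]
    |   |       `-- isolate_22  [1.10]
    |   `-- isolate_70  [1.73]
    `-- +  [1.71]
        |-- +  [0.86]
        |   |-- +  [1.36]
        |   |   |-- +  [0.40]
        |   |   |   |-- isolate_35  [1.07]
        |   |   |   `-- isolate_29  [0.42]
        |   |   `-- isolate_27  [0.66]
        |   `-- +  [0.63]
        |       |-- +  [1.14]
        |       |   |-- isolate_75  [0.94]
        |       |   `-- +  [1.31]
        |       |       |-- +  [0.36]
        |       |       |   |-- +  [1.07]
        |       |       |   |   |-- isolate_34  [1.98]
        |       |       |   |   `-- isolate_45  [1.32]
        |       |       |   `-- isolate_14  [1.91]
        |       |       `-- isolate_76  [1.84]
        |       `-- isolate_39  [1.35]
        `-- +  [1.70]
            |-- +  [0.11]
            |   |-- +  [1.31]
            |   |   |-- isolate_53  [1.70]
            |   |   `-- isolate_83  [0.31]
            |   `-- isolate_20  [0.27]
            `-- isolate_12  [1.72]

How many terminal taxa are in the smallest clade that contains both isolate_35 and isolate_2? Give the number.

23

The MRCA of isolate_35 and isolate_2 is the node subtending (((((isolate_47,(isolate_43,(isolate_67,(isolate_3,isolate_2)))),isolate_62),((isolate_63,isolate_87),isolate_22)),isolate_70),((((isolate_35,isolate_29),isolate_27),((isolate_75,(((isolate_34,isolate_45),isolate_14),isolate_76)),isolate_39)),(((isolate_53,isolate_83),isolate_20),isolate_12))).
That clade contains 23 terminal taxa: isolate_12, isolate_14, isolate_2, isolate_20, isolate_22, isolate_27, isolate_29, isolate_3, isolate_34, isolate_35, isolate_39, isolate_43, isolate_45, isolate_47, isolate_53, isolate_62, isolate_63, isolate_67, isolate_70, isolate_75, isolate_76, isolate_83, isolate_87.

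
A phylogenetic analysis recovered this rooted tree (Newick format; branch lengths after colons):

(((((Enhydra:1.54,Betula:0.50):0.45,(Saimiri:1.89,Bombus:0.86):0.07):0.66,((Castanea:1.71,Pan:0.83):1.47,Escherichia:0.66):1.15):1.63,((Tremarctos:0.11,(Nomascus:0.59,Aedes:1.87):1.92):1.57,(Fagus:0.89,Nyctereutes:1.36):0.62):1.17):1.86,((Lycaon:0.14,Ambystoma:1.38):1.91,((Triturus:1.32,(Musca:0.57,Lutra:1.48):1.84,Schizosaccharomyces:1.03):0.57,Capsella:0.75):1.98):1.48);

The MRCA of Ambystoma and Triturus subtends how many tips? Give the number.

7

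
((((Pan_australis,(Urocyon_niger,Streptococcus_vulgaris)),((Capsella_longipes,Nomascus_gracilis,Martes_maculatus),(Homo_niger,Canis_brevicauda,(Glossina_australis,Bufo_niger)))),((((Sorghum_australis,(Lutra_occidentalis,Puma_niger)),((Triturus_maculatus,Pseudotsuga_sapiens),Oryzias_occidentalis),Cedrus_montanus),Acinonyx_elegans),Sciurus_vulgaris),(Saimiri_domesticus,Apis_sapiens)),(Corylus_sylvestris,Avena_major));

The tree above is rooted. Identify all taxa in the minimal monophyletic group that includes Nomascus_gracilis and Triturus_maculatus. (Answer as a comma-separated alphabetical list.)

Tracing Nomascus_gracilis: it sits inside (Capsella_longipes,Nomascus_gracilis,Martes_maculatus).
Tracing Triturus_maculatus: it sits inside (Triturus_maculatus,Pseudotsuga_sapiens).
The smallest clade enclosing both is (((Pan_australis,(Urocyon_niger,Streptococcus_vulgaris)),((Capsella_longipes,Nomascus_gracilis,Martes_maculatus),(Homo_niger,Canis_brevicauda,(Glossina_australis,Bufo_niger)))),((((Sorghum_australis,(Lutra_occidentalis,Puma_niger)),((Triturus_maculatus,Pseudotsuga_sapiens),Oryzias_occidentalis),Cedrus_montanus),Acinonyx_elegans),Sciurus_vulgaris),(Saimiri_domesticus,Apis_sapiens)); the answer is its 21 terminal taxa in alphabetical order.

Acinonyx_elegans, Apis_sapiens, Bufo_niger, Canis_brevicauda, Capsella_longipes, Cedrus_montanus, Glossina_australis, Homo_niger, Lutra_occidentalis, Martes_maculatus, Nomascus_gracilis, Oryzias_occidentalis, Pan_australis, Pseudotsuga_sapiens, Puma_niger, Saimiri_domesticus, Sciurus_vulgaris, Sorghum_australis, Streptococcus_vulgaris, Triturus_maculatus, Urocyon_niger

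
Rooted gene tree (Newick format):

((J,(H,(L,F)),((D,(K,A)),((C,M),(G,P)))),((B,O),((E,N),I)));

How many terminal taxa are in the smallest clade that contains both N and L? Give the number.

The MRCA of N and L is the root, so the clade is the entire tree.
That clade contains 16 terminal taxa: A, B, C, D, E, F, G, H, I, J, K, L, M, N, O, P.

16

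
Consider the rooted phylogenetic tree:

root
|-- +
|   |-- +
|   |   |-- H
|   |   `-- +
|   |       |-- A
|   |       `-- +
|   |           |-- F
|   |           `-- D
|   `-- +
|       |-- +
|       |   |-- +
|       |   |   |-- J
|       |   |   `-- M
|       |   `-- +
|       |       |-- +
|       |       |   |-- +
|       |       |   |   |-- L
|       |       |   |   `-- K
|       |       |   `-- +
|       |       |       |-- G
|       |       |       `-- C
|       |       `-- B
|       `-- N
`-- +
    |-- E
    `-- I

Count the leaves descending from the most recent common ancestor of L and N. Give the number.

8

The MRCA of L and N is the node subtending (((J,M),(((L,K),(G,C)),B)),N).
That clade contains 8 terminal taxa: B, C, G, J, K, L, M, N.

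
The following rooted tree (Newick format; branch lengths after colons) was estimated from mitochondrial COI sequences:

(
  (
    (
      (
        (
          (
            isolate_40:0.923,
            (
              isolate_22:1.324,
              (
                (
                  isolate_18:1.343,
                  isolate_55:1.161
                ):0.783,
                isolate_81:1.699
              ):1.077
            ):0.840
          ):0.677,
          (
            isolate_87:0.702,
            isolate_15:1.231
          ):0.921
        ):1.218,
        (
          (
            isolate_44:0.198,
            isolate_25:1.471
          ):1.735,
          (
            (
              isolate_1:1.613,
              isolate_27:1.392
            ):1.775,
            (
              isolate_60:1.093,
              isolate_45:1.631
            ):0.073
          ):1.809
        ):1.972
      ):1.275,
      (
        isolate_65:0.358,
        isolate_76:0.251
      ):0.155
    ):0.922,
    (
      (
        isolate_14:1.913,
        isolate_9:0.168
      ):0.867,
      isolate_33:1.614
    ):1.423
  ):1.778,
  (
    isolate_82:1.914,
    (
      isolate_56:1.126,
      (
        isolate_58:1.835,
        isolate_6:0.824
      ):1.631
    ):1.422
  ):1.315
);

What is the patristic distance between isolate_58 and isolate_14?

12.184

The path runs isolate_58 → … → MRCA → … → isolate_14; the MRCA is the root of the tree.
Branch lengths along that path: 1.835 + 1.631 + 1.422 + 1.315 + 1.778 + 1.423 + 0.867 + 1.913 = 12.184.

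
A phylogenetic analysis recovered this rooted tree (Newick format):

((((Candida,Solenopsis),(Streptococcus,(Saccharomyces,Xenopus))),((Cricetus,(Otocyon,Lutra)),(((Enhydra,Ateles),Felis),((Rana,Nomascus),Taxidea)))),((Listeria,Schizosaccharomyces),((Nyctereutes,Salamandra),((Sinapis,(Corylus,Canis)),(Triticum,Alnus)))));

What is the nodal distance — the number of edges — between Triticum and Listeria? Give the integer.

6

The MRCA of Triticum and Listeria is the node subtending ((Listeria,Schizosaccharomyces),((Nyctereutes,Salamandra),((Sinapis,(Corylus,Canis)),(Triticum,Alnus)))).
From Triticum up to that node: 4 branches. From Listeria up to the same node: 2 branches. Total: 4 + 2 = 6.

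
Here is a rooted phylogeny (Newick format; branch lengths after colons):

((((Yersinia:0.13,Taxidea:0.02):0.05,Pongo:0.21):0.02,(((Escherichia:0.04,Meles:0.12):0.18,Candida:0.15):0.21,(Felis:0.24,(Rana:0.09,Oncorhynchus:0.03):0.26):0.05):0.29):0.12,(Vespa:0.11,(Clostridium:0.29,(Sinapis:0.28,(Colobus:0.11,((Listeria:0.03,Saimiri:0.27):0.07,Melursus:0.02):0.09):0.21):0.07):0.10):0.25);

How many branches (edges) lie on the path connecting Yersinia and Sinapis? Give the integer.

The MRCA of Yersinia and Sinapis is the root of the tree.
From Yersinia up to that node: 4 branches. From Sinapis up to the same node: 4 branches. Total: 4 + 4 = 8.

8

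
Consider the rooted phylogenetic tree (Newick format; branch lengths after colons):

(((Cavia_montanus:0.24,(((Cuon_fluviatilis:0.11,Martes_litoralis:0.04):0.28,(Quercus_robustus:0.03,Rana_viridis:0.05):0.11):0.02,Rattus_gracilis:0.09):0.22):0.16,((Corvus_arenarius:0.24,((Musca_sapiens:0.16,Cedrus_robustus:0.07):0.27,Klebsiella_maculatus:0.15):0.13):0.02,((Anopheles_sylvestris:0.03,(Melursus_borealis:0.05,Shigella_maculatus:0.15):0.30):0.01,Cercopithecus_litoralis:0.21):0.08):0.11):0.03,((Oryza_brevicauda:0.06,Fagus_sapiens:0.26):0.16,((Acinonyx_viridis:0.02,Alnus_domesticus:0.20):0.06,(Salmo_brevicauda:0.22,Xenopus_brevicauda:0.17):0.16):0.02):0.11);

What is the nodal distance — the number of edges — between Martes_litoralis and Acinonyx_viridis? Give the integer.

10

The MRCA of Martes_litoralis and Acinonyx_viridis is the root of the tree.
From Martes_litoralis up to that node: 6 branches. From Acinonyx_viridis up to the same node: 4 branches. Total: 6 + 4 = 10.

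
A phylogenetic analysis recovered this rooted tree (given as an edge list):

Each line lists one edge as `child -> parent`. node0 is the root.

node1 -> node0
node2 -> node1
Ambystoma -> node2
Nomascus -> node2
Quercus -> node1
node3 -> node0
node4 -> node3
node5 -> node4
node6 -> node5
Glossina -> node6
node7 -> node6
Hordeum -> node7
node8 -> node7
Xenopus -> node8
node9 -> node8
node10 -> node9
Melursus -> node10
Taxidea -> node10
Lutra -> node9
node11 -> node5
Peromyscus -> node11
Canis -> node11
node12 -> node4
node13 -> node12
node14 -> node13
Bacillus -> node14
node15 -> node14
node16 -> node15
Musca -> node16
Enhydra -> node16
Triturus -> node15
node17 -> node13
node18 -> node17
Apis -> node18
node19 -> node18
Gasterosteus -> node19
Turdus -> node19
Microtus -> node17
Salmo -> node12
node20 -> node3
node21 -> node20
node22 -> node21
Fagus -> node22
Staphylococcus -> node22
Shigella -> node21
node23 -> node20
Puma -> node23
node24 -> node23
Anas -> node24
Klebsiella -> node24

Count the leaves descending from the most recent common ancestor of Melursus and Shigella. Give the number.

23

The MRCA of Melursus and Shigella is the node subtending ((((Glossina,(Hordeum,(Xenopus,((Melursus,Taxidea),Lutra)))),(Peromyscus,Canis)),(((Bacillus,((Musca,Enhydra),Triturus)),((Apis,(Gasterosteus,Turdus)),Microtus)),Salmo)),(((Fagus,Staphylococcus),Shigella),(Puma,(Anas,Klebsiella)))).
That clade contains 23 terminal taxa: Anas, Apis, Bacillus, Canis, Enhydra, Fagus, Gasterosteus, Glossina, Hordeum, Klebsiella, Lutra, Melursus, Microtus, Musca, Peromyscus, Puma, Salmo, Shigella, Staphylococcus, Taxidea, Triturus, Turdus, Xenopus.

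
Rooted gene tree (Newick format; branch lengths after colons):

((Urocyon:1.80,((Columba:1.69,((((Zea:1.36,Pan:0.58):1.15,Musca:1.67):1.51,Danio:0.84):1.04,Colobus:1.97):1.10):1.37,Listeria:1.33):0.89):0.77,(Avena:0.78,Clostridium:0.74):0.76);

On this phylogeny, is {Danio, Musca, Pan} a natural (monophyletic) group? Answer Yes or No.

The MRCA of the listed taxa subtends (((Zea,Pan),Musca),Danio).
That clade also contains Zea, which is not in the proposed group, so the group is not monophyletic.

No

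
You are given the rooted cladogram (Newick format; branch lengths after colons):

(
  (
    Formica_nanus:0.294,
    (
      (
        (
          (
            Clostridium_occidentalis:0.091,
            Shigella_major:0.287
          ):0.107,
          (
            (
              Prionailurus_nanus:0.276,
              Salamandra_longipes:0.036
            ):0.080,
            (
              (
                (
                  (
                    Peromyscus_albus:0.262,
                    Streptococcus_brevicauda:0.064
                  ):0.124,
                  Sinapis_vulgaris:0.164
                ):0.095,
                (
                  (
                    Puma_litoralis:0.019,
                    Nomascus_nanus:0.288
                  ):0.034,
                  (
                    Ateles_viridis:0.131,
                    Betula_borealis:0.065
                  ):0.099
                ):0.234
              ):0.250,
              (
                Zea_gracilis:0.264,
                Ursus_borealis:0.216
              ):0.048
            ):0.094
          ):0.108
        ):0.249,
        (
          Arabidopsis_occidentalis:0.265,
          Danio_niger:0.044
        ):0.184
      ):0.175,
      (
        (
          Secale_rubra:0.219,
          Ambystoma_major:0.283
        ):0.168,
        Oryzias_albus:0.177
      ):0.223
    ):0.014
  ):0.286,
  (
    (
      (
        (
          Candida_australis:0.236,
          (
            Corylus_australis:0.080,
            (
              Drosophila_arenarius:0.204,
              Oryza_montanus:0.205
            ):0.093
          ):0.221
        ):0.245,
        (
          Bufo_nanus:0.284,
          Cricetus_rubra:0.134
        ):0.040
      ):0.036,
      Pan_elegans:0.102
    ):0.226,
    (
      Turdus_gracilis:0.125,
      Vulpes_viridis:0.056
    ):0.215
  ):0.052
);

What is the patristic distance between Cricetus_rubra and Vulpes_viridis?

0.707

The path runs Cricetus_rubra → … → MRCA → … → Vulpes_viridis; the MRCA is the node subtending ((((Candida_australis,(Corylus_australis,(Drosophila_arenarius,Oryza_montanus))),(Bufo_nanus,Cricetus_rubra)),Pan_elegans),(Turdus_gracilis,Vulpes_viridis)).
Branch lengths along that path: 0.134 + 0.040 + 0.036 + 0.226 + 0.215 + 0.056 = 0.707.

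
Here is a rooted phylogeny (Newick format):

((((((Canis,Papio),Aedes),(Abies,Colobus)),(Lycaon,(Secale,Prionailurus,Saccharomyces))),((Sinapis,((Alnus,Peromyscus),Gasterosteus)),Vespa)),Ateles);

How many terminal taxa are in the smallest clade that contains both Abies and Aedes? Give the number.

5

The MRCA of Abies and Aedes is the node subtending (((Canis,Papio),Aedes),(Abies,Colobus)).
That clade contains 5 terminal taxa: Abies, Aedes, Canis, Colobus, Papio.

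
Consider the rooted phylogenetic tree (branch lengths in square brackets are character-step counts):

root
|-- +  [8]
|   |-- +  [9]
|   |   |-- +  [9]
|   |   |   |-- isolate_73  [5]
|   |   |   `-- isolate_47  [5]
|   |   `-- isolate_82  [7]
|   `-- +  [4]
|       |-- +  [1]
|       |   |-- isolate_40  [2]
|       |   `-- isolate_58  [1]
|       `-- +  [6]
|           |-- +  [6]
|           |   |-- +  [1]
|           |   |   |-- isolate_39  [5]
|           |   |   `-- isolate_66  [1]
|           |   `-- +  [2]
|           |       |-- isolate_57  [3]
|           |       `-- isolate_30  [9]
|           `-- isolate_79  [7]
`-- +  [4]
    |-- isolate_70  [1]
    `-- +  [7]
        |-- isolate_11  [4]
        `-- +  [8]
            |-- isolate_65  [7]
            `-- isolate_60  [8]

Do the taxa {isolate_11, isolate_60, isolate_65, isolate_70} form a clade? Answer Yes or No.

Yes

The most recent common ancestor of these taxa subtends (isolate_70,(isolate_11,(isolate_65,isolate_60))).
That clade has exactly 4 tips — every listed taxon and nothing else — so the group is monophyletic.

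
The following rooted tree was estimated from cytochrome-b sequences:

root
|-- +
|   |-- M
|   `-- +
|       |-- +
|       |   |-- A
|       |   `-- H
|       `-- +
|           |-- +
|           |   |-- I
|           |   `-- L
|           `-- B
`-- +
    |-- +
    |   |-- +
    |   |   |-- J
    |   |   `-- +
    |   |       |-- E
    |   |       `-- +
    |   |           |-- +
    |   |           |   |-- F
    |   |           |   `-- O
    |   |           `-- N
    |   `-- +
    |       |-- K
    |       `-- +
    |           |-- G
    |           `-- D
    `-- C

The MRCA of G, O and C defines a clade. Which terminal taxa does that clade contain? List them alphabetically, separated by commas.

C, D, E, F, G, J, K, N, O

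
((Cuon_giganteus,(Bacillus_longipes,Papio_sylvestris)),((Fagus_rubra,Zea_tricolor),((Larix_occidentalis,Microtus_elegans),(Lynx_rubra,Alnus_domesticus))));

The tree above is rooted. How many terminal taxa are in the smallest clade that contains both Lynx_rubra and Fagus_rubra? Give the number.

6

The MRCA of Lynx_rubra and Fagus_rubra is the node subtending ((Fagus_rubra,Zea_tricolor),((Larix_occidentalis,Microtus_elegans),(Lynx_rubra,Alnus_domesticus))).
That clade contains 6 terminal taxa: Alnus_domesticus, Fagus_rubra, Larix_occidentalis, Lynx_rubra, Microtus_elegans, Zea_tricolor.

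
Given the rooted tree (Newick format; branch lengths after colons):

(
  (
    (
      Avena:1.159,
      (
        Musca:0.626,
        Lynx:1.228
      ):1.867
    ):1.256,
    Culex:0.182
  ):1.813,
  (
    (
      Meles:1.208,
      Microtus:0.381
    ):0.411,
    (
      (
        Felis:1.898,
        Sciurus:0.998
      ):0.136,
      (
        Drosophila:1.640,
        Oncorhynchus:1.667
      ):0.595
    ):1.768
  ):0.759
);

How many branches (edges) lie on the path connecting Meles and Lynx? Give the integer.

7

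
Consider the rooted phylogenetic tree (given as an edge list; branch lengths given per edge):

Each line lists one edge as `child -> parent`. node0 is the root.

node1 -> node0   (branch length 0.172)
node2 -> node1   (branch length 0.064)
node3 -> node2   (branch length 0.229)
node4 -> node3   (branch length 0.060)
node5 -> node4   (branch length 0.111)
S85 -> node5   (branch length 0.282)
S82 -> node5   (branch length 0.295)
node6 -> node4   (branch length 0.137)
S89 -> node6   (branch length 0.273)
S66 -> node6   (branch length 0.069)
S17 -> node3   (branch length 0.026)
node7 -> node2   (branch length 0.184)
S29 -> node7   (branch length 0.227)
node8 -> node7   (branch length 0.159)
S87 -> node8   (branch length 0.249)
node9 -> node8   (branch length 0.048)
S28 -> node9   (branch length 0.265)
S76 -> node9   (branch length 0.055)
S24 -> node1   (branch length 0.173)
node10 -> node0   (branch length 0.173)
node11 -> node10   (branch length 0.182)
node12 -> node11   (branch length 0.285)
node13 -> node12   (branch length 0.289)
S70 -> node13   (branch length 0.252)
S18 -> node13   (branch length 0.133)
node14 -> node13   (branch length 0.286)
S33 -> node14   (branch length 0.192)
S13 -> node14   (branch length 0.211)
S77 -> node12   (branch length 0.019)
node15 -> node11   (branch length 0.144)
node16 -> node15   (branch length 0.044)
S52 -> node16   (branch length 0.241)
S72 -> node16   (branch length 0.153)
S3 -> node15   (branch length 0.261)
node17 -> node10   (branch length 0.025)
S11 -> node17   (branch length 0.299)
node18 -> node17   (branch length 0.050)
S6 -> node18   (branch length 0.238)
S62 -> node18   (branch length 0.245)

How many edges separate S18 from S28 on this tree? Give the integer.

11

The MRCA of S18 and S28 is the root of the tree.
From S18 up to that node: 5 branches. From S28 up to the same node: 6 branches. Total: 5 + 6 = 11.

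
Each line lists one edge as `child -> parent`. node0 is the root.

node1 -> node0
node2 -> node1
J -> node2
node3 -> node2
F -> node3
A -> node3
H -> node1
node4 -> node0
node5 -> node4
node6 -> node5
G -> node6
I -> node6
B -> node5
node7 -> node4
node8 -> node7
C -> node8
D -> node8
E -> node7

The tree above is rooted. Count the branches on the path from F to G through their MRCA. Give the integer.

The MRCA of F and G is the root of the tree.
From F up to that node: 4 branches. From G up to the same node: 4 branches. Total: 4 + 4 = 8.

8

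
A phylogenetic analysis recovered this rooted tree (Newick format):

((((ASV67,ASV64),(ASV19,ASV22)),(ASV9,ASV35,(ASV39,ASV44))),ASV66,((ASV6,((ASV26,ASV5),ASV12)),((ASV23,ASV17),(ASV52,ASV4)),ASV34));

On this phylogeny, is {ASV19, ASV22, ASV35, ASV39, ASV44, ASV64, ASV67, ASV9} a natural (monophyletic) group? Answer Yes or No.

The most recent common ancestor of these taxa subtends (((ASV67,ASV64),(ASV19,ASV22)),(ASV9,ASV35,(ASV39,ASV44))).
That clade has exactly 8 tips — every listed taxon and nothing else — so the group is monophyletic.

Yes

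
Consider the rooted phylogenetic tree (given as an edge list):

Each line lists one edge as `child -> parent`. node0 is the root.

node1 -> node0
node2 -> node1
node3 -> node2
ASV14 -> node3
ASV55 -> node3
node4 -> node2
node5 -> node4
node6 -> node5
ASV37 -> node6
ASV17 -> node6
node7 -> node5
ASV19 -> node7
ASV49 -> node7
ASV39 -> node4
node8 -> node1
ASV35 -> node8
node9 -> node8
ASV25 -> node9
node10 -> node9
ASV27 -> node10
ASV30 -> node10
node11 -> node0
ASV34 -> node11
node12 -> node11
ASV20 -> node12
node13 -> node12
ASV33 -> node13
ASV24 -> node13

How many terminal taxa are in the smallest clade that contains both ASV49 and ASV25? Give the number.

11

The MRCA of ASV49 and ASV25 is the node subtending (((ASV14,ASV55),(((ASV37,ASV17),(ASV19,ASV49)),ASV39)),(ASV35,(ASV25,(ASV27,ASV30)))).
That clade contains 11 terminal taxa: ASV14, ASV17, ASV19, ASV25, ASV27, ASV30, ASV35, ASV37, ASV39, ASV49, ASV55.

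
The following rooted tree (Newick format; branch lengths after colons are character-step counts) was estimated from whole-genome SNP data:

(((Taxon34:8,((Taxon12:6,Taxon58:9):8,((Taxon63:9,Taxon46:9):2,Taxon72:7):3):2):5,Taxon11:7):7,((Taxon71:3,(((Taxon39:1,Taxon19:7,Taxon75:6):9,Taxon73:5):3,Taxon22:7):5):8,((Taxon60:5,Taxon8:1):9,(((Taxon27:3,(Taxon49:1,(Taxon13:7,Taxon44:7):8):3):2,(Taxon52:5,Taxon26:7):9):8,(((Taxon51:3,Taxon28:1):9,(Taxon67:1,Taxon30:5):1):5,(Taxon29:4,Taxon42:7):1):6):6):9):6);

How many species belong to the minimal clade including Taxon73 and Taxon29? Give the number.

20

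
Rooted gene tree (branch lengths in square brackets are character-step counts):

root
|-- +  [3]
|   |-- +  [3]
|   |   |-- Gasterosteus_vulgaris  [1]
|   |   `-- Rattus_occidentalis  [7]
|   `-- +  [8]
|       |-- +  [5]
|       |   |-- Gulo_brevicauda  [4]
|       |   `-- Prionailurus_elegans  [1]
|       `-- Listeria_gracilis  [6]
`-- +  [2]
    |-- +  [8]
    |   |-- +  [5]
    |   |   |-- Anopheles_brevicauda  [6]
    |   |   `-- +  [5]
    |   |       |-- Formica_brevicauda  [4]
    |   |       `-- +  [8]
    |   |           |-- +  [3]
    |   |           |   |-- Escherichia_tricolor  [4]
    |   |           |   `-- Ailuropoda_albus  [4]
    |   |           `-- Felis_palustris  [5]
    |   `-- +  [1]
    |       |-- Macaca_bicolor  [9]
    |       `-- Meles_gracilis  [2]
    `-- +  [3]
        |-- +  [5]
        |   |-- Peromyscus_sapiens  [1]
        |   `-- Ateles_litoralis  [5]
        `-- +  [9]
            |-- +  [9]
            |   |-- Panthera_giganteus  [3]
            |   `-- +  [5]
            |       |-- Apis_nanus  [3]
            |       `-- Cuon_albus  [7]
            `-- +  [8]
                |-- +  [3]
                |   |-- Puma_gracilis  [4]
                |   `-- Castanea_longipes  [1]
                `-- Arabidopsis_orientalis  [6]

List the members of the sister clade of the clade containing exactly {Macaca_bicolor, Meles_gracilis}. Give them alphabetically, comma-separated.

The clade containing exactly {Macaca_bicolor, Meles_gracilis} attaches to the tree at the node subtending ((Anopheles_brevicauda,(Formica_brevicauda,((Escherichia_tricolor,Ailuropoda_albus),Felis_palustris))),(Macaca_bicolor,Meles_gracilis)).
The other lineage descending from that same node — the sister group — is (Anopheles_brevicauda,(Formica_brevicauda,((Escherichia_tricolor,Ailuropoda_albus),Felis_palustris))); its 5 tips in alphabetical order are the answer.

Ailuropoda_albus, Anopheles_brevicauda, Escherichia_tricolor, Felis_palustris, Formica_brevicauda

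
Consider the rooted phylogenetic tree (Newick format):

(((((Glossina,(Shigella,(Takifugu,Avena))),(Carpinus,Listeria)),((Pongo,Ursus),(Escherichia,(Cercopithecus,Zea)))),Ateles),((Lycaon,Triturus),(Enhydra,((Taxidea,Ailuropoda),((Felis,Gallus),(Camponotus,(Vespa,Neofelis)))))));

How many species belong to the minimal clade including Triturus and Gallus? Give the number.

10

The MRCA of Triturus and Gallus is the node subtending ((Lycaon,Triturus),(Enhydra,((Taxidea,Ailuropoda),((Felis,Gallus),(Camponotus,(Vespa,Neofelis)))))).
That clade contains 10 terminal taxa: Ailuropoda, Camponotus, Enhydra, Felis, Gallus, Lycaon, Neofelis, Taxidea, Triturus, Vespa.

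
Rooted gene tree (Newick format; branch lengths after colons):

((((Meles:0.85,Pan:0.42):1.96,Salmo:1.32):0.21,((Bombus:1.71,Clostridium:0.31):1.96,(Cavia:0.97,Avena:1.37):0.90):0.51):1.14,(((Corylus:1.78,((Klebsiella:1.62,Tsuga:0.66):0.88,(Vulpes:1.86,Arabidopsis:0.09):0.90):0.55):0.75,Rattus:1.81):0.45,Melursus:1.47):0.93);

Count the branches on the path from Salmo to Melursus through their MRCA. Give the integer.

5

The MRCA of Salmo and Melursus is the root of the tree.
From Salmo up to that node: 3 branches. From Melursus up to the same node: 2 branches. Total: 3 + 2 = 5.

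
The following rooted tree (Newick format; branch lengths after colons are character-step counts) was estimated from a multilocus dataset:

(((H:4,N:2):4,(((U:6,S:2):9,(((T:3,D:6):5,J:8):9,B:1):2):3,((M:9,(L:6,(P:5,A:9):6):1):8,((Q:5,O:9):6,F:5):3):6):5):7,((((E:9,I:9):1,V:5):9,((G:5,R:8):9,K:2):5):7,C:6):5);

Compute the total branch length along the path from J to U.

The path runs J → … → MRCA → … → U; the MRCA is the node subtending ((U,S),(((T,D),J),B)).
Branch lengths along that path: 8 + 9 + 2 + 9 + 6 = 34.

34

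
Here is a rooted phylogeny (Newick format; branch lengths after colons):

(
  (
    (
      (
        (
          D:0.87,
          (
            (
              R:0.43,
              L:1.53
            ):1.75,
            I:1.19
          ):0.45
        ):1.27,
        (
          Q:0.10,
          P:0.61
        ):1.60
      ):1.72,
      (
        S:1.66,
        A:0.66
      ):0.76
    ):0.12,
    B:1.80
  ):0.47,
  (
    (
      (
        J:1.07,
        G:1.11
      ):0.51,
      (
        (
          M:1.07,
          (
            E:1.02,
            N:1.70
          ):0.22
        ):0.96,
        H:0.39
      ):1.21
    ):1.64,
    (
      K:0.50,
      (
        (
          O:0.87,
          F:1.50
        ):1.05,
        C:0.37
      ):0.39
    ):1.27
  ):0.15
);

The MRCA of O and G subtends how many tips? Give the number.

10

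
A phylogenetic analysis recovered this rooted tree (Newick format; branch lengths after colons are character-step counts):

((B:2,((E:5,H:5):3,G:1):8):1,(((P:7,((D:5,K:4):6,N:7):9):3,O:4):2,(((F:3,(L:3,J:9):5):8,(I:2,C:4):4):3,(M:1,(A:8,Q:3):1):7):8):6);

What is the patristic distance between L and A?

The path runs L → … → MRCA → … → A; the MRCA is the node subtending (((F,(L,J)),(I,C)),(M,(A,Q))).
Branch lengths along that path: 3 + 5 + 8 + 3 + 7 + 1 + 8 = 35.

35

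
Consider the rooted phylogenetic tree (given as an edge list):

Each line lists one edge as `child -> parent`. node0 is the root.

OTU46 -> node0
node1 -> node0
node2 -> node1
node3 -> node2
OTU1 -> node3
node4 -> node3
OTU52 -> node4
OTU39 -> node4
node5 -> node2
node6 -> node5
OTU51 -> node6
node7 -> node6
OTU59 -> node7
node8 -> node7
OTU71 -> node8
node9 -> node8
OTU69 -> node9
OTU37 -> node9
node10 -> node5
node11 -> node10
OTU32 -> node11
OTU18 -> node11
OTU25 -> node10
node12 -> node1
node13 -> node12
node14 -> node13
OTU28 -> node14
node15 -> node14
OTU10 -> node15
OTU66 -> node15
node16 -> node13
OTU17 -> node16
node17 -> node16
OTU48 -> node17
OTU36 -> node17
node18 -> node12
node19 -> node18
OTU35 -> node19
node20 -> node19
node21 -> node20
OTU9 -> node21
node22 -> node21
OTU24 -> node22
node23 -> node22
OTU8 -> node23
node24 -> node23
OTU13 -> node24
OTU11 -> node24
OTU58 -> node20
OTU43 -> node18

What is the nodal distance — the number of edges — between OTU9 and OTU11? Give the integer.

5

The MRCA of OTU9 and OTU11 is the node subtending (OTU9,(OTU24,(OTU8,(OTU13,OTU11)))).
From OTU9 up to that node: 1 branch. From OTU11 up to the same node: 4 branches. Total: 1 + 4 = 5.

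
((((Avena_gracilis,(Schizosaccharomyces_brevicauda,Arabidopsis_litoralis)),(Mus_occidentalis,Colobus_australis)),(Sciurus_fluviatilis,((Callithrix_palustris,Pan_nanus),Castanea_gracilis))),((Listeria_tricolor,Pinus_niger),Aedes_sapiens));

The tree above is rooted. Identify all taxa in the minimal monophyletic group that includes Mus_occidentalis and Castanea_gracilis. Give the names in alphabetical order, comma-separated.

Arabidopsis_litoralis, Avena_gracilis, Callithrix_palustris, Castanea_gracilis, Colobus_australis, Mus_occidentalis, Pan_nanus, Schizosaccharomyces_brevicauda, Sciurus_fluviatilis

Tracing Mus_occidentalis: it sits inside (Mus_occidentalis,Colobus_australis).
Tracing Castanea_gracilis: it sits inside ((Callithrix_palustris,Pan_nanus),Castanea_gracilis).
The smallest clade enclosing both is (((Avena_gracilis,(Schizosaccharomyces_brevicauda,Arabidopsis_litoralis)),(Mus_occidentalis,Colobus_australis)),(Sciurus_fluviatilis,((Callithrix_palustris,Pan_nanus),Castanea_gracilis))); the answer is its 9 terminal taxa in alphabetical order.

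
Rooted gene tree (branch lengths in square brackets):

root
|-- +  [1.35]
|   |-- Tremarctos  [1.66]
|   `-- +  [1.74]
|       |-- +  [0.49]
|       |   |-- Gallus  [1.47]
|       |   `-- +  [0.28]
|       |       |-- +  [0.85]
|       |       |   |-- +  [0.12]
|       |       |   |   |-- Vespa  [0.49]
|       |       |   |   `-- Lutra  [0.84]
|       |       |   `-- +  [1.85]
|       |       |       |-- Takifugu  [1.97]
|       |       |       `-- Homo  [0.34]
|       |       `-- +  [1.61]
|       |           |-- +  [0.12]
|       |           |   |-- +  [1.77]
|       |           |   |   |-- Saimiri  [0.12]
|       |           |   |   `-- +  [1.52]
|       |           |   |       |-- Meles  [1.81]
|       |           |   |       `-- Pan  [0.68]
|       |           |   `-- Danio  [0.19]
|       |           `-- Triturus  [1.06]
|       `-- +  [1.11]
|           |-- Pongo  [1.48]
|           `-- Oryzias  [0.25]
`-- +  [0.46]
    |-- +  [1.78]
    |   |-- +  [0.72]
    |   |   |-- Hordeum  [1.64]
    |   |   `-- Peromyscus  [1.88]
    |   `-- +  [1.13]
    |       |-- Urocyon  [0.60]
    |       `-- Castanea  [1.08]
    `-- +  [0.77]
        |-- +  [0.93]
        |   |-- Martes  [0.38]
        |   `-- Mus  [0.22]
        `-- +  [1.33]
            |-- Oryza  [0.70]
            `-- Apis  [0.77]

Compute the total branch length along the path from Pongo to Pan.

The path runs Pongo → … → MRCA → … → Pan; the MRCA is the node subtending ((Gallus,(((Vespa,Lutra),(Takifugu,Homo)),(((Saimiri,(Meles,Pan)),Danio),Triturus))),(Pongo,Oryzias)).
Branch lengths along that path: 1.48 + 1.11 + 0.49 + 0.28 + 1.61 + 0.12 + 1.77 + 1.52 + 0.68 = 9.06.

9.06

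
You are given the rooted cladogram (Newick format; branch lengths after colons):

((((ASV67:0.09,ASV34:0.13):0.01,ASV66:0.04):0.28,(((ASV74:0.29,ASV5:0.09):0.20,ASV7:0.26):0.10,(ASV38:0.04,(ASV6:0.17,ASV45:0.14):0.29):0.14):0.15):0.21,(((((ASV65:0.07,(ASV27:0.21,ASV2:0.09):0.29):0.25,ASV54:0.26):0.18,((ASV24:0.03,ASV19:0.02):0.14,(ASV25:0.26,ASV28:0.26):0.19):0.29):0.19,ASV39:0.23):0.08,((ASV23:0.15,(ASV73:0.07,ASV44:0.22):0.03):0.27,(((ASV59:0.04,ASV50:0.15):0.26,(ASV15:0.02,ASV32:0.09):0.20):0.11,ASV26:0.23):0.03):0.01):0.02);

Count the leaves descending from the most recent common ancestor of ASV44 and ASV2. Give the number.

The MRCA of ASV44 and ASV2 is the node subtending (((((ASV65,(ASV27,ASV2)),ASV54),((ASV24,ASV19),(ASV25,ASV28))),ASV39),((ASV23,(ASV73,ASV44)),(((ASV59,ASV50),(ASV15,ASV32)),ASV26))).
That clade contains 17 terminal taxa: ASV15, ASV19, ASV2, ASV23, ASV24, ASV25, ASV26, ASV27, ASV28, ASV32, ASV39, ASV44, ASV50, ASV54, ASV59, ASV65, ASV73.

17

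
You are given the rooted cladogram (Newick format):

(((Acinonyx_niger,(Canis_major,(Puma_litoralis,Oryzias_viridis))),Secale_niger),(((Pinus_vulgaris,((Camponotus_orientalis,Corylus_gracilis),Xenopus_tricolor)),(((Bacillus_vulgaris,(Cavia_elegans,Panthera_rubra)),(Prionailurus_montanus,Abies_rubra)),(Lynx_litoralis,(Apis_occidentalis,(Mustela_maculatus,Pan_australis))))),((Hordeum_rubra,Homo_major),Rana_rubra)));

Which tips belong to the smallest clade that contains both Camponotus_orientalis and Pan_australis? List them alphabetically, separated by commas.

Abies_rubra, Apis_occidentalis, Bacillus_vulgaris, Camponotus_orientalis, Cavia_elegans, Corylus_gracilis, Lynx_litoralis, Mustela_maculatus, Pan_australis, Panthera_rubra, Pinus_vulgaris, Prionailurus_montanus, Xenopus_tricolor

Tracing Camponotus_orientalis: it sits inside (Camponotus_orientalis,Corylus_gracilis).
Tracing Pan_australis: it sits inside (Mustela_maculatus,Pan_australis).
The smallest clade enclosing both is ((Pinus_vulgaris,((Camponotus_orientalis,Corylus_gracilis),Xenopus_tricolor)),(((Bacillus_vulgaris,(Cavia_elegans,Panthera_rubra)),(Prionailurus_montanus,Abies_rubra)),(Lynx_litoralis,(Apis_occidentalis,(Mustela_maculatus,Pan_australis))))); the answer is its 13 terminal taxa in alphabetical order.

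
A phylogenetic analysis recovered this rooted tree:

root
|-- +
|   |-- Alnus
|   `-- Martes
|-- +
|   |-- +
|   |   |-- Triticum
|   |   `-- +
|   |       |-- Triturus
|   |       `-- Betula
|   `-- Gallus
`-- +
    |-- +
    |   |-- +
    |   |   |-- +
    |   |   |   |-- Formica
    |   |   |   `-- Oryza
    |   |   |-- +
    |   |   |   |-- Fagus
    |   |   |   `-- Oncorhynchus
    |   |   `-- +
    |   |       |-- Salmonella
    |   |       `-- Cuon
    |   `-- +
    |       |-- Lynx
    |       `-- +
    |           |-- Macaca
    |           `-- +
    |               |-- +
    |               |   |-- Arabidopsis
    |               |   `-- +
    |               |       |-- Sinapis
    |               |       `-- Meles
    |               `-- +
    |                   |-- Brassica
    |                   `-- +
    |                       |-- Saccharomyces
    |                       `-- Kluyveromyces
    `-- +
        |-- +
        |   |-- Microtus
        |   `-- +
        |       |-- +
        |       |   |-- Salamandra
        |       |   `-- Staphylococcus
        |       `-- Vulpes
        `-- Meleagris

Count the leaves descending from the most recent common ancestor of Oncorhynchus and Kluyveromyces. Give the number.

14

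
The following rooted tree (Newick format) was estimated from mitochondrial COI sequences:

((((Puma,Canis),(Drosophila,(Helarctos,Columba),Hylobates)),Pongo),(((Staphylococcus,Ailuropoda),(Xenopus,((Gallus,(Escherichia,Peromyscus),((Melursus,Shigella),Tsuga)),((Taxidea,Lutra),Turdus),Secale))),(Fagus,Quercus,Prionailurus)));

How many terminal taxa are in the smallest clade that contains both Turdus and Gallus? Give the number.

10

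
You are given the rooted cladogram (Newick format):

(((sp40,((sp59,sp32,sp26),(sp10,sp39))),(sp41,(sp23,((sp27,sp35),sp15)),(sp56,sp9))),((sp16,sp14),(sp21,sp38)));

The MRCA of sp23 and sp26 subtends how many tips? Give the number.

13

The MRCA of sp23 and sp26 is the node subtending ((sp40,((sp59,sp32,sp26),(sp10,sp39))),(sp41,(sp23,((sp27,sp35),sp15)),(sp56,sp9))).
That clade contains 13 terminal taxa: sp10, sp15, sp23, sp26, sp27, sp32, sp35, sp39, sp40, sp41, sp56, sp59, sp9.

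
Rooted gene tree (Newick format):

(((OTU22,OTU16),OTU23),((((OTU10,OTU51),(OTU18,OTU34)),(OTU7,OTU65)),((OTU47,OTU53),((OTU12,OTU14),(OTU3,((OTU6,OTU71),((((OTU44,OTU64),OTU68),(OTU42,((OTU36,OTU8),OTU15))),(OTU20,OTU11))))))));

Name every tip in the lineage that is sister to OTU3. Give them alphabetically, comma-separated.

OTU3 attaches to the tree at the node subtending (OTU3,((OTU6,OTU71),((((OTU44,OTU64),OTU68),(OTU42,((OTU36,OTU8),OTU15))),(OTU20,OTU11)))).
The other lineage descending from that same node — the sister group — is ((OTU6,OTU71),((((OTU44,OTU64),OTU68),(OTU42,((OTU36,OTU8),OTU15))),(OTU20,OTU11))); its 11 tips in alphabetical order are the answer.

OTU11, OTU15, OTU20, OTU36, OTU42, OTU44, OTU6, OTU64, OTU68, OTU71, OTU8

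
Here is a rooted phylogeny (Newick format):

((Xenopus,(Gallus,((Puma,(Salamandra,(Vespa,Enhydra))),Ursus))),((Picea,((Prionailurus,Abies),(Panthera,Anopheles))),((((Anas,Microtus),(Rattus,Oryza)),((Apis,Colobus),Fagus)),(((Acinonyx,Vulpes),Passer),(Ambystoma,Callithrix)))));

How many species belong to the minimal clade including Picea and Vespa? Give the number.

24

The MRCA of Picea and Vespa is the root, so the clade is the entire tree.
That clade contains 24 terminal taxa: Abies, Acinonyx, Ambystoma, Anas, Anopheles, Apis, Callithrix, Colobus, Enhydra, Fagus, Gallus, Microtus, Oryza, Panthera, Passer, Picea, Prionailurus, Puma, Rattus, Salamandra, Ursus, Vespa, Vulpes, Xenopus.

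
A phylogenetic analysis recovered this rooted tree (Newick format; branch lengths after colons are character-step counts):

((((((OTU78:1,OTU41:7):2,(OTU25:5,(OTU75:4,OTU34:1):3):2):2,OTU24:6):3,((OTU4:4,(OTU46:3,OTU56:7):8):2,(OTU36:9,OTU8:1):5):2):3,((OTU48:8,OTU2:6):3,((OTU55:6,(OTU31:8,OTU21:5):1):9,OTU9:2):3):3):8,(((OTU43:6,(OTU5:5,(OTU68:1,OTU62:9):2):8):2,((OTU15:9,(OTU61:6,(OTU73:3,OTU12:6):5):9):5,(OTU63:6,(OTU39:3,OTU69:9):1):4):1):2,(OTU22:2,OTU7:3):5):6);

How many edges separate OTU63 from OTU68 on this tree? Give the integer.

7

The MRCA of OTU63 and OTU68 is the node subtending ((OTU43,(OTU5,(OTU68,OTU62))),((OTU15,(OTU61,(OTU73,OTU12))),(OTU63,(OTU39,OTU69)))).
From OTU63 up to that node: 3 branches. From OTU68 up to the same node: 4 branches. Total: 3 + 4 = 7.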